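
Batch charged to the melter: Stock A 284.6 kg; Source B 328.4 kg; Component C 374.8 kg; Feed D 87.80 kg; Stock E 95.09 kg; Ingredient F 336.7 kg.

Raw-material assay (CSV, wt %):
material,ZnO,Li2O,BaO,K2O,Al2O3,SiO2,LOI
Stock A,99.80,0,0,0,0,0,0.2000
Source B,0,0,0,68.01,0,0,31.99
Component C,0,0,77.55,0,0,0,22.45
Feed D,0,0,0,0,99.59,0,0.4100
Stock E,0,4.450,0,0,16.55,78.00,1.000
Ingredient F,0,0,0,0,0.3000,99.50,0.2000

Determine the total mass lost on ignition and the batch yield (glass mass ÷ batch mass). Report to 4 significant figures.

Each numeric step carries full float precision at all times; the intermediate values are displayed rounded off to 4 significant figures alongside each step; each reported value takes just one rounding — derived quantities are carried starting from the weights per 1316 kg of glass in full float precision (yield, totals, LOI, net glass mass, the six compositions), as they appear in the problem or the answer.
Ignition loss by material:
  Stock A: 284.6 × 0.002000 = 0.5692 kg
  Source B: 328.4 × 0.3199 = 105.1 kg
  Component C: 374.8 × 0.2245 = 84.14 kg
  Feed D: 87.80 × 0.004100 = 0.3600 kg
  Stock E: 95.09 × 0.01000 = 0.9509 kg
  Ingredient F: 336.7 × 0.002000 = 0.6734 kg
Total LOI = 191.8 kg
Glass = batch − LOI = 1507 − 191.8 = 1316 kg

LOI loss = 191.8 kg; glass = 1316 kg; yield = 87.28%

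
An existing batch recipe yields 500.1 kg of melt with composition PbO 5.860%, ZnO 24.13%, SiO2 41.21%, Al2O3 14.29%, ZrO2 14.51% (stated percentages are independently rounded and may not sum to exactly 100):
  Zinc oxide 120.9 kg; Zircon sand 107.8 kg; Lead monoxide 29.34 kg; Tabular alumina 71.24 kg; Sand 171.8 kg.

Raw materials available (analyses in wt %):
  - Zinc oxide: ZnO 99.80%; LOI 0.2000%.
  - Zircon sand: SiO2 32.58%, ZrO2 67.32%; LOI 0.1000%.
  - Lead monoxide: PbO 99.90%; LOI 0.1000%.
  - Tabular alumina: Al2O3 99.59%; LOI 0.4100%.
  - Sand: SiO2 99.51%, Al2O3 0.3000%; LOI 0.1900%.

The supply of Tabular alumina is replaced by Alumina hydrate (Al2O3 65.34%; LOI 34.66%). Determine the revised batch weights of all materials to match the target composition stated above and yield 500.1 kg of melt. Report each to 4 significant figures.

Revised batch per 500.1 kg melt:
  Zinc oxide: 120.9 kg
  Zircon sand: 107.8 kg
  Lead monoxide: 29.34 kg
  Alumina hydrate: 108.6 kg
  Sand: 171.8 kg
Total batch = 538.4 kg; LOI loss = 38.35 kg

All arithmetic carries full precision throughout — mid-chain values appear rounded to 4 significant digits across the worked steps — every reported number is rounded exactly once. All derived quantities (yield, the totals, the five compositions, ignition loss, net glass mass) are computed in full precision starting from the weights for 500.1 kg of glass as quoted within the problem or the answer.
The oxide mass targets at 500.1 kg melt:
  PbO: 5.860% × 500.1 = 29.31 kg
  ZnO: 24.13% × 500.1 = 120.7 kg
  SiO2: 41.21% × 500.1 = 206.1 kg
  Al2O3: 14.29% × 500.1 = 71.46 kg
  ZrO2: 14.51% × 500.1 = 72.56 kg
Per-oxide balance check using the reported weights, per the basis as stated (sum by sum, the targets are met up to rounding of the answer):
  PbO: 29.34·0.9990 = 29.31 kg (target 29.31 kg)
  ZnO: 120.9·0.9980 = 120.7 kg (target 120.7 kg)
  SiO2: 107.8·0.3258 + 171.8·0.9951 = 206.1 kg (target 206.1 kg)
  Al2O3: 108.6·0.6534 + 171.8·0.003000 = 71.47 kg (target 71.46 kg)
  ZrO2: 107.8·0.6732 = 72.57 kg (target 72.56 kg)
The glass-mass cross-check: batch Σ − ignition loss = 500.1 kg (oxide target masses add up to 500.1 kg; versus the stated basis of 500.1 kg — any gap is answer rounding).
Summing the batch: Σ batch = 538.4 kg; LOI loss = Σ batch·LOI = 38.35 kg; yield: glass divided by total = 92.88%.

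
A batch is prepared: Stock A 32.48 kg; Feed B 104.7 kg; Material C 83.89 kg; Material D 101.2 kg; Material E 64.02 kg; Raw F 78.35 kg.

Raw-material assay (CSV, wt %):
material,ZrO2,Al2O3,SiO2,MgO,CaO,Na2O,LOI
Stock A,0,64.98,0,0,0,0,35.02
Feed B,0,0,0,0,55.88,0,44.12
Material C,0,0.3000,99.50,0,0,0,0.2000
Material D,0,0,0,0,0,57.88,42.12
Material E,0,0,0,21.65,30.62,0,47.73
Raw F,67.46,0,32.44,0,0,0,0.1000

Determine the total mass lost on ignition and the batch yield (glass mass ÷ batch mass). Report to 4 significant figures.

LOI loss = 131.0 kg; glass = 333.6 kg; yield = 71.81%

Rounding to four significant digits extends to each intermediate as printed — every computation holds full precision from start to finish. Every reported number includes exactly one rounding; the derived quantities, which include yield, ignition loss, the six compositions, totals, glass mass, are re-derived at full precision, as quoted within the problem or the answer, using the weight values on 333.6 kg of glass.
Ignition loss by material:
  Stock A: 32.48 × 0.3502 = 11.37 kg
  Feed B: 104.7 × 0.4412 = 46.19 kg
  Material C: 83.89 × 0.002000 = 0.1678 kg
  Material D: 101.2 × 0.4212 = 42.63 kg
  Material E: 64.02 × 0.4773 = 30.56 kg
  Raw F: 78.35 × 0.001000 = 0.07835 kg
Total LOI = 131.0 kg
Glass = batch − LOI = 464.6 − 131.0 = 333.6 kg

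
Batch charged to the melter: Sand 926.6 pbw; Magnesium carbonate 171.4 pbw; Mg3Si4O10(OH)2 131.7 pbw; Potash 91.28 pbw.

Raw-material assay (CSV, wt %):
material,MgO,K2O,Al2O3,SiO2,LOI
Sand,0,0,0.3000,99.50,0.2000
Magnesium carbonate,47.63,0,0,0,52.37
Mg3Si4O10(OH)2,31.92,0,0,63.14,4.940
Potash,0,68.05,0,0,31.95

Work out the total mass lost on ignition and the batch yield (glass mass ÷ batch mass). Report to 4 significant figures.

The intermediate values are shown rounded to four significant figures within the worked lines. Every computation maintains full precision at every stage. Each reported result undergoes a single rounding — the derived quantities are computed from the weighed amounts at 1194 pbw of glass at full precision (ignition loss, the four compositions, net glass mass, the yield, the totals), precisely as stated by the problem or answer text.
Material-by-material LOI:
  Sand: 926.6 × 0.002000 = 1.853 pbw
  Magnesium carbonate: 171.4 × 0.5237 = 89.76 pbw
  Mg3Si4O10(OH)2: 131.7 × 0.04940 = 6.506 pbw
  Potash: 91.28 × 0.3195 = 29.16 pbw
Total LOI = 127.3 pbw
Glass = batch − LOI = 1321 − 127.3 = 1194 pbw

LOI loss = 127.3 pbw; glass = 1194 pbw; yield = 90.36%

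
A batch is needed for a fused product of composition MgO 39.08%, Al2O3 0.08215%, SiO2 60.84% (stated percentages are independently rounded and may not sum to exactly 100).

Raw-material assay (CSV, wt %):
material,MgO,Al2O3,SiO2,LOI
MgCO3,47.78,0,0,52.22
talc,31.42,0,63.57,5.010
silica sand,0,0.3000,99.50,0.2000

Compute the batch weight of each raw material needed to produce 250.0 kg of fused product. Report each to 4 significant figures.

Batch per 250.0 kg fused product:
  MgCO3: 117.6 kg
  talc: 132.1 kg
  silica sand: 68.46 kg
Total batch = 318.2 kg; LOI loss = 68.17 kg; yield = 78.57%

The whole derivation carries full float precision at all times — in-progress results are displayed with 4-significant-digit rounding when written out; each reported value undergoes a single rounding — derived quantities, including glass mass, yield, three oxide percentages, totals, ignition loss, are rebuilt starting from the weights for 250.0 kg of glass in full float precision as written in the problem or the answer.
Oxide mass targets, per 250.0 kg fused product:
  MgO: 39.08% × 250.0 = 97.70 kg
  Al2O3: 0.08215% × 250.0 = 0.2054 kg
  SiO2: 60.84% × 250.0 = 152.1 kg
Oxide-by-oxide audit from the weights as reported, per the basis as stated (delivered sums recover each target up to rounding of the answer):
  MgO: 117.6·0.4778 + 132.1·0.3142 = 97.70 kg (target 97.70 kg)
  Al2O3: 68.46·0.003000 = 0.2054 kg (target 0.2054 kg)
  SiO2: 132.1·0.6357 + 68.46·0.9950 = 152.1 kg (target 152.1 kg)
Mass balance on the glass: total batch − LOI = 250.0 kg (summing oxide targets gives 250.0 kg; the stated basis being 250.0 kg — deltas are rounding alone).
Total batch = Σ batch = 318.2 kg; loss to ignition Σ batch·LOI = 68.17 kg; glass ÷ batch gives a yield of 78.57%.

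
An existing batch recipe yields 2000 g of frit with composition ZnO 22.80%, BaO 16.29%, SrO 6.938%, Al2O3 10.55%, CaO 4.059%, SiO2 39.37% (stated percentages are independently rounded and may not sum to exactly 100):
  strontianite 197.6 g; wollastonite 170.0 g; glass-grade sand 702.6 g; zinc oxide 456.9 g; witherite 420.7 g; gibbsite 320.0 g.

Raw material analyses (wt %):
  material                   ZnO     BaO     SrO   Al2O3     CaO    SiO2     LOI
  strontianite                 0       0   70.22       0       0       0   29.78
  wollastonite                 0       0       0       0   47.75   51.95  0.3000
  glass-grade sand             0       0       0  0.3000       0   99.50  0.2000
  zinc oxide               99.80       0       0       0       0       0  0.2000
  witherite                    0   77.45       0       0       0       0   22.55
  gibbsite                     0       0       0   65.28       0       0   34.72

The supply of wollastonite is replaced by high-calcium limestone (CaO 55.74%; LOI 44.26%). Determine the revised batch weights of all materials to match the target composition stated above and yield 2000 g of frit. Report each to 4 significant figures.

Revised batch per 2000 g frit:
  strontianite: 197.6 g
  high-calcium limestone: 145.6 g
  glass-grade sand: 791.4 g
  zinc oxide: 456.9 g
  witherite: 420.7 g
  gibbsite: 319.6 g
Total batch = 2332 g; LOI loss = 331.6 g

In-progress results are displayed (rounded to 4 significant figures) in the printout. Every computation runs at exact precision all the way through; exactly one rounding is applied to every reported value; derived quantities (net glass mass, ignition loss, yield, totals, the six compositions) are carried at full precision starting from the weights on 2000 g of glass precisely as stated by the problem or answer text.
Oxide-by-oxide targets in 2000 g frit:
  ZnO: 22.80% × 2000 = 456.0 g
  BaO: 16.29% × 2000 = 325.8 g
  SrO: 6.938% × 2000 = 138.8 g
  Al2O3: 10.55% × 2000 = 211.0 g
  CaO: 4.059% × 2000 = 81.18 g
  SiO2: 39.37% × 2000 = 787.4 g
Per-oxide balance check with the batch weights as given, for the quoted basis mass (every target is met by its sum up to rounding of the answer):
  ZnO: 456.9·0.9980 = 456.0 g (target 456.0 g)
  BaO: 420.7·0.7745 = 325.8 g (target 325.8 g)
  SrO: 197.6·0.7022 = 138.8 g (target 138.8 g)
  Al2O3: 791.4·0.003000 + 319.6·0.6528 = 211.0 g (target 211.0 g)
  CaO: 145.6·0.5574 = 81.16 g (target 81.18 g)
  SiO2: 791.4·0.9950 = 787.4 g (target 787.4 g)
Glass mass check: batch Σ − ignition loss = 2000 g (the targets, summed, come to 2000 g; versus the stated basis of 2000 g — a pure rounding effect).
Adding the batch up: Σ batch = 2332 g; ignition loss, Σ(batch × LOI) = 331.6 g; glass ÷ batch gives a yield of 85.78%.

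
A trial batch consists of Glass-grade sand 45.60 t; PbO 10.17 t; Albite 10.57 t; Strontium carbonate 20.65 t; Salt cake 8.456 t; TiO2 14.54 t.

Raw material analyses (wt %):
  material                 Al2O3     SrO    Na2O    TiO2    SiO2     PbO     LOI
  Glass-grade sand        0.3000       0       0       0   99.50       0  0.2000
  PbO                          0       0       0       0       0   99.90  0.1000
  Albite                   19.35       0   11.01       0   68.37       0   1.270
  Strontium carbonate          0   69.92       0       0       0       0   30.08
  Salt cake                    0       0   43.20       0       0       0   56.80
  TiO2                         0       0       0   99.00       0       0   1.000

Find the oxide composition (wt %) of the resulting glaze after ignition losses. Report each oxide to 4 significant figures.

In-progress results are printed rounded off to 4 significant digits between the steps; the whole derivation keeps exact precision at all times. Exactly one rounding is applied to every reported result; all derived quantities are rebuilt in full float precision (ignition loss, the six compositions, net glass mass, yield, the totals) from the weighed amounts per 98.59 t of glass, as set out in the question or the answer.
Per-oxide mass from batch:
  Al2O3: 45.60·0.003000 + 10.57·0.1935 = 2.182 t
  SrO: 20.65·0.6992 = 14.44 t
  Na2O: 10.57·0.1101 + 8.456·0.4320 = 4.817 t
  TiO2: 14.54·0.9900 = 14.39 t
  SiO2: 45.60·0.9950 + 10.57·0.6837 = 52.60 t
  PbO: 10.17·0.9990 = 10.16 t
LOI: 45.60·0.002000 + 10.17·0.001000 + 10.57·0.01270 + 20.65·0.3008 + 8.456·0.5680 + 14.54·0.01000 = 11.40 t
The glass mass, total less LOI, = 110.0 − 11.40 = 98.59 t (equal to the oxide-mass sum)
wt % = oxide mass / glass mass × 100

Glass mass = 98.59 t (batch 110.0 − LOI 11.40).
Composition: Al2O3 2.213%, SrO 14.64%, Na2O 4.886%, TiO2 14.60%, SiO2 53.35%, PbO 10.31%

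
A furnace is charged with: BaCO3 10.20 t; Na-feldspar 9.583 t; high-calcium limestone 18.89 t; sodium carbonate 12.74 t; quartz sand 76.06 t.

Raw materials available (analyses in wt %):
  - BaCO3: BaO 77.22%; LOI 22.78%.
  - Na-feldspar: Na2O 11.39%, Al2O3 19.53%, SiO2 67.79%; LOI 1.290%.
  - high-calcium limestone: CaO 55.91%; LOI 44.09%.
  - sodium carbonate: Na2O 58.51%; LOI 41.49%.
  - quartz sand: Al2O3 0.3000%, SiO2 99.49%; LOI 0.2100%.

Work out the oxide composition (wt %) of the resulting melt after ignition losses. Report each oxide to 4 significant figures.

Intermediates are shown, rounded to 4 significant figures, when written out; the working math maintains full float precision in every operation — a single rounding finalizes each reported figure — all derived quantities, which include ignition loss, the totals, the five compositions, net glass mass, the yield, are re-derived at exact precision, as given in the problem or the answer, starting from the weights for 111.3 t of glass.
Delivered oxide masses:
  CaO: 18.89·0.5591 = 10.56 t
  Na2O: 9.583·0.1139 + 12.74·0.5851 = 8.546 t
  Al2O3: 9.583·0.1953 + 76.06·0.003000 = 2.100 t
  SiO2: 9.583·0.6779 + 76.06·0.9949 = 82.17 t
  BaO: 10.20·0.7722 = 7.876 t
LOI: 10.20·0.2278 + 9.583·0.01290 + 18.89·0.4409 + 12.74·0.4149 + 76.06·0.002100 = 16.22 t
batch − LOI leaves glass = 127.5 − 16.22 = 111.3 t (consistent with Σ oxide mass)
oxide / glass × 100 gives the wt %

Glass mass = 111.3 t (batch 127.5 − LOI 16.22).
Composition: CaO 9.493%, Na2O 7.681%, Al2O3 1.887%, SiO2 73.86%, BaO 7.080%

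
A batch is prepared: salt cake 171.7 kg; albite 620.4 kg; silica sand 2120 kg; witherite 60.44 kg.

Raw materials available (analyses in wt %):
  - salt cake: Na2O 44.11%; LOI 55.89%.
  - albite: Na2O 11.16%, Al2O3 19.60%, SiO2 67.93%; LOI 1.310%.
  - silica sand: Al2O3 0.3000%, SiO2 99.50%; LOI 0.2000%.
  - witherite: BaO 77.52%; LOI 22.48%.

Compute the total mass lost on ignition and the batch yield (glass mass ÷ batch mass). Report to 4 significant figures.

LOI loss = 121.9 kg; glass = 2851 kg; yield = 95.90%

In-progress results are displayed rounded off to 4 significant figures across the worked steps. The working math keeps exact precision through every step — a single rounding yields each reported result. Derived quantities are carried in full precision (totals, the four compositions, yield, net glass mass, LOI) from the batch weights per 2851 kg of glass precisely as stated by the question or the answer.
Material-by-material LOI:
  salt cake: 171.7 × 0.5589 = 95.96 kg
  albite: 620.4 × 0.01310 = 8.127 kg
  silica sand: 2120 × 0.002000 = 4.240 kg
  witherite: 60.44 × 0.2248 = 13.59 kg
Total LOI = 121.9 kg
Glass = batch − LOI = 2973 − 121.9 = 2851 kg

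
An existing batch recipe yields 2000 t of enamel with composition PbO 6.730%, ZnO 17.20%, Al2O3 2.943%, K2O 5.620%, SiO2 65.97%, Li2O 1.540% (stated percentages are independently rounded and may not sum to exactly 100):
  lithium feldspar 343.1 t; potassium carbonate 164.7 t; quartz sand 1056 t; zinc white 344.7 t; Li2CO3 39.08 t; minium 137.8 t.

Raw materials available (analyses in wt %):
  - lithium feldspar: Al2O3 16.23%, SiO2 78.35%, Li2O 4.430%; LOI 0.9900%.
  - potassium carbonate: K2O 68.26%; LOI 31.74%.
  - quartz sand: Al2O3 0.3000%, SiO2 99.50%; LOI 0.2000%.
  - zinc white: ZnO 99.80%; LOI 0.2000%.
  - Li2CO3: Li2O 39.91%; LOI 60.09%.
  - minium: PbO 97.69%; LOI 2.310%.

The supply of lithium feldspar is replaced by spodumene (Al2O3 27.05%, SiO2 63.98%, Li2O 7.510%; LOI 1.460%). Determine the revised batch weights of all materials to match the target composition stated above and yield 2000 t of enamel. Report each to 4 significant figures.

Full float precision is carried throughout. In-progress results are shown, with 4-significant-digit rounding, when written out; a single rounding completes each reported number — all derived quantities (the six compositions, the totals, the yield, net glass mass, LOI) are re-derived at full precision using the weight values on 2000 t of glass, as given in the problem or answer text.
Oxide mass targets, per 2000 t enamel:
  PbO: 6.730% × 2000 = 134.6 t
  ZnO: 17.20% × 2000 = 344.0 t
  Al2O3: 2.943% × 2000 = 58.86 t
  K2O: 5.620% × 2000 = 112.4 t
  SiO2: 65.97% × 2000 = 1319 t
  Li2O: 1.540% × 2000 = 30.80 t
Sums-versus-targets review working from each reported weight, relative to the basis at hand (delivered sums recover each target net of answer rounding effects):
  PbO: 137.8·0.9769 = 134.6 t (target 134.6 t)
  ZnO: 344.7·0.9980 = 344.0 t (target 344.0 t)
  Al2O3: 204.3·0.2705 + 1195·0.003000 = 58.85 t (target 58.86 t)
  K2O: 164.7·0.6826 = 112.4 t (target 112.4 t)
  SiO2: 204.3·0.6398 + 1195·0.9950 = 1320 t (target 1319 t)
  Li2O: 204.3·0.07510 + 38.72·0.3991 = 30.80 t (target 30.80 t)
Glass-mass closure: total charge less LOI = 2000 t (summing oxide targets gives 2000 t; the stated basis being 2000 t — any gap is answer rounding).
Batch total: Σ batch = 2085 t; ignition loss, Σ(batch × LOI) = 84.79 t; as yield: glass ÷ batch → 95.93%.

Revised batch per 2000 t enamel:
  spodumene: 204.3 t
  potassium carbonate: 164.7 t
  quartz sand: 1195 t
  zinc white: 344.7 t
  Li2CO3: 38.72 t
  minium: 137.8 t
Total batch = 2085 t; LOI loss = 84.79 t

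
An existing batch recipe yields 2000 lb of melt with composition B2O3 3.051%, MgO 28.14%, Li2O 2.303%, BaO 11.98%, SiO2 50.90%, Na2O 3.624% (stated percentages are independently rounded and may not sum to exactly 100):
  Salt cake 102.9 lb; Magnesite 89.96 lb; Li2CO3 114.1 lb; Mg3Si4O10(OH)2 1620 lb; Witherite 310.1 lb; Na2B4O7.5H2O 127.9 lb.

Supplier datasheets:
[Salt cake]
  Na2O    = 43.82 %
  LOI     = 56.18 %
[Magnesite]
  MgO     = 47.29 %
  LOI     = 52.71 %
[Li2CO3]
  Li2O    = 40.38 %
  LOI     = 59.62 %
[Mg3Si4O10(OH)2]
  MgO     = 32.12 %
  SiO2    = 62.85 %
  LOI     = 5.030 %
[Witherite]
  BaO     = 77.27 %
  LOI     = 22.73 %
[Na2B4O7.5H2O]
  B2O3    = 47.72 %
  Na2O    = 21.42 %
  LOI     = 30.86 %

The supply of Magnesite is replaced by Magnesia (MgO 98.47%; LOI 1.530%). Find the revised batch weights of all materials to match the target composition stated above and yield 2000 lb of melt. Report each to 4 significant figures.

Mid-chain values are displayed, with 4-significant-figure rounding, when written out — the working math maintains exact precision in all steps — each reported number is rounded only once; all derived quantities, which include the totals, the six compositions, net glass mass, the yield, LOI, are rebuilt in full float precision, precisely as stated by the problem or the answer, from the weighed amounts per 2000 lb of glass.
The oxide mass targets at 2000 lb melt:
  B2O3: 3.051% × 2000 = 61.02 lb
  MgO: 28.14% × 2000 = 562.8 lb
  Li2O: 2.303% × 2000 = 46.06 lb
  BaO: 11.98% × 2000 = 239.6 lb
  SiO2: 50.90% × 2000 = 1018 lb
  Na2O: 3.624% × 2000 = 72.48 lb
Per-oxide balance check per the reported batch figures, for the quoted basis mass (target by target, the sums agree exact up to rounding of places):
  B2O3: 127.9·0.4772 = 61.03 lb (target 61.02 lb)
  MgO: 43.20·0.9847 + 1620·0.3212 = 562.9 lb (target 562.8 lb)
  Li2O: 114.1·0.4038 = 46.07 lb (target 46.06 lb)
  BaO: 310.1·0.7727 = 239.6 lb (target 239.6 lb)
  SiO2: 1620·0.6285 = 1018 lb (target 1018 lb)
  Na2O: 102.9·0.4382 + 127.9·0.2142 = 72.49 lb (target 72.48 lb)
Mass balance on the glass: total charge less LOI = 2000 lb (targets for the oxides total 2000 lb; versus the stated basis of 2000 lb — gaps are rounding artifacts).
Whole-batch sum: Σ batch = 2318 lb; loss to ignition Σ batch·LOI = 317.9 lb; glass ÷ batch gives a yield of 86.29%.

Revised batch per 2000 lb melt:
  Salt cake: 102.9 lb
  Magnesia: 43.20 lb
  Li2CO3: 114.1 lb
  Mg3Si4O10(OH)2: 1620 lb
  Witherite: 310.1 lb
  Na2B4O7.5H2O: 127.9 lb
Total batch = 2318 lb; LOI loss = 317.9 lb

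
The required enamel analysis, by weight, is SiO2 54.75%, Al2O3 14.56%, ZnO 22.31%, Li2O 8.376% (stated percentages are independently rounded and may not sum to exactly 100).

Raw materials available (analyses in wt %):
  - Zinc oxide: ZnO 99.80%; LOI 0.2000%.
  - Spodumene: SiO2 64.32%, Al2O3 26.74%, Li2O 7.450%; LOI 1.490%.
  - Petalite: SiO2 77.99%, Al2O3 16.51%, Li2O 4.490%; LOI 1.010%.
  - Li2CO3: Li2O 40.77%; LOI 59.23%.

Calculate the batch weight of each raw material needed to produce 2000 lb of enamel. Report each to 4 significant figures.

Batch per 2000 lb enamel:
  Zinc oxide: 447.1 lb
  Spodumene: 452.6 lb
  Petalite: 1031 lb
  Li2CO3: 214.7 lb
Total batch = 2145 lb; LOI loss = 145.2 lb; yield = 93.23%

Working values are displayed, with 4-significant-figure rounding, at each printed step; all arithmetic holds full float precision in every operation. Exactly one rounding is applied to each reported result; the derived quantities, which include glass mass, ignition loss, the yield, the totals, the four compositions, are carried at full float precision, precisely as stated by question or answer, starting from the weights per 2000 lb of glass.
Oxide-by-oxide targets in 2000 lb enamel:
  SiO2: 54.75% × 2000 = 1095 lb
  Al2O3: 14.56% × 2000 = 291.2 lb
  ZnO: 22.31% × 2000 = 446.2 lb
  Li2O: 8.376% × 2000 = 167.5 lb
Mass-balance tally per oxide from the weights as reported, at the basis given (sum by sum, the targets are met once rounding is allowed for):
  SiO2: 452.6·0.6432 + 1031·0.7799 = 1095 lb (target 1095 lb)
  Al2O3: 452.6·0.2674 + 1031·0.1651 = 291.2 lb (target 291.2 lb)
  ZnO: 447.1·0.9980 = 446.2 lb (target 446.2 lb)
  Li2O: 452.6·0.07450 + 1031·0.04490 + 214.7·0.4077 = 167.5 lb (target 167.5 lb)
Mass balance on the glass: batch Σ − ignition loss = 2000 lb (the targets, summed, come to 2000 lb; versus the stated basis of 2000 lb — differing by rounding only).
Summing the batch: Σ batch = 2145 lb; LOI removed, Σ of batch·LOI: 145.2 lb; the yield ratio, glass ÷ batch: 93.23%.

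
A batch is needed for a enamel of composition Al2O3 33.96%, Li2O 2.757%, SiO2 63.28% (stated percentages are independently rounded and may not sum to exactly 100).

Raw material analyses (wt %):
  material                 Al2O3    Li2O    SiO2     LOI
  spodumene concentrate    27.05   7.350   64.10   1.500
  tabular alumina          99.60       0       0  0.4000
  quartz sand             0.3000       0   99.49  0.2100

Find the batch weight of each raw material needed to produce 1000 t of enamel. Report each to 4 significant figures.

In-progress results are displayed, rounded to four significant digits, across the worked steps — all arithmetic keeps exact precision from first step to last. Every reported value is rounded only once. The derived quantities, including yield, totals, LOI, net glass mass, three oxide percentages, are re-derived from the weighed amounts for 1000 t of glass at full float precision precisely as stated by the problem or the answer.
Target masses of each oxide per 1000 t enamel:
  Al2O3: 33.96% × 1000 = 339.6 t
  Li2O: 2.757% × 1000 = 27.57 t
  SiO2: 63.28% × 1000 = 632.8 t
Mass-balance tally per oxide with the batch weights as given, at the basis given (oxide sums agree with the targets once rounding is allowed for):
  Al2O3: 375.1·0.2705 + 237.9·0.9960 + 394.4·0.003000 = 339.6 t (target 339.6 t)
  Li2O: 375.1·0.07350 = 27.57 t (target 27.57 t)
  SiO2: 375.1·0.6410 + 394.4·0.9949 = 632.8 t (target 632.8 t)
Glass mass check: whole batch net of LOI = 1000 t (targets for the oxides total 1000 t; basis as stated: 1000 t — any gap is answer rounding).
Batch total: Σ batch = 1007 t; loss to ignition Σ batch·LOI = 7.406 t; yield, glass over the total, = 99.26%.

Batch per 1000 t enamel:
  spodumene concentrate: 375.1 t
  tabular alumina: 237.9 t
  quartz sand: 394.4 t
Total batch = 1007 t; LOI loss = 7.406 t; yield = 99.26%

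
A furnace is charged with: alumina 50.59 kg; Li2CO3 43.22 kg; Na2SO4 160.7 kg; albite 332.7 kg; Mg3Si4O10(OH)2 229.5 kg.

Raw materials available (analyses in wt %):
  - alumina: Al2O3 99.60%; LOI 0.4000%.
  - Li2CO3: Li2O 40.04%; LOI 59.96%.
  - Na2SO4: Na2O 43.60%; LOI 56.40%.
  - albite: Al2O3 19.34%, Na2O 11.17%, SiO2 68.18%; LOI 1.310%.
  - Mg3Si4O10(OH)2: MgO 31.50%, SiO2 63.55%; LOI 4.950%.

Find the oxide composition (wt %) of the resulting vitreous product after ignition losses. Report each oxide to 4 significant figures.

Glass mass = 684.2 kg (batch 816.7 − LOI 132.5).
Composition: MgO 10.57%, Al2O3 16.77%, Li2O 2.529%, Na2O 15.67%, SiO2 54.47%

Intermediates appear (rounded to 4 significant figures) between the steps; full float precision is kept in all steps. Each reported number is rounded just once. Derived quantities, including glass mass, totals, the yield, five oxide percentages, ignition loss, are recomputed using the weight values per 684.2 kg of glass in full float precision, exactly as shown in question or answer.
Oxide-by-oxide delivered mass:
  MgO: 229.5·0.3150 = 72.29 kg
  Al2O3: 50.59·0.9960 + 332.7·0.1934 = 114.7 kg
  Li2O: 43.22·0.4004 = 17.31 kg
  Na2O: 160.7·0.4360 + 332.7·0.1117 = 107.2 kg
  SiO2: 332.7·0.6818 + 229.5·0.6355 = 372.7 kg
LOI: 50.59·0.004000 + 43.22·0.5996 + 160.7·0.5640 + 332.7·0.01310 + 229.5·0.04950 = 132.5 kg
Resulting glass, batch − LOI: 816.7 − 132.5 = 684.2 kg (consistent with Σ oxide mass)
wt % = oxide mass / glass mass × 100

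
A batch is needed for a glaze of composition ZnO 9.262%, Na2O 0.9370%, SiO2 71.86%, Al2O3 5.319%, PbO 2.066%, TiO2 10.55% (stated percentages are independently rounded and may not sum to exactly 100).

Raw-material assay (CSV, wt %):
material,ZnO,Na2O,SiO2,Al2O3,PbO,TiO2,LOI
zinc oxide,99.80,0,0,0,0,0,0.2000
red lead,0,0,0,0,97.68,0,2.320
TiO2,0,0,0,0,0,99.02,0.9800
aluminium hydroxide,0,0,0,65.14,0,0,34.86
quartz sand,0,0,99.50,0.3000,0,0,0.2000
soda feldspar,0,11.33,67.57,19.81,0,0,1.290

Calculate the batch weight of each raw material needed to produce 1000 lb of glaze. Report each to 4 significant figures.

Batch per 1000 lb glaze:
  zinc oxide: 92.81 lb
  red lead: 21.15 lb
  TiO2: 106.5 lb
  aluminium hydroxide: 53.44 lb
  quartz sand: 666.0 lb
  soda feldspar: 82.70 lb
Total batch = 1023 lb; LOI loss = 22.75 lb; yield = 97.78%

Each numeric step maintains full precision at every stage. The intermediate values are printed, rounded to 4 significant digits, between the steps — each reported figure is rounded a single time; derived quantities are rebuilt in full precision (the yield, net glass mass, six oxide percentages, LOI, totals) using the weight values on 1000 lb of glass as written in the question or the answer.
Target masses of each oxide per 1000 lb glaze:
  ZnO: 9.262% × 1000 = 92.62 lb
  Na2O: 0.9370% × 1000 = 9.370 lb
  SiO2: 71.86% × 1000 = 718.6 lb
  Al2O3: 5.319% × 1000 = 53.19 lb
  PbO: 2.066% × 1000 = 20.66 lb
  TiO2: 10.55% × 1000 = 105.5 lb
Per-oxide balance check with the batch weights as given, against the basis in use (every target is met by its sum once rounding is allowed for):
  ZnO: 92.81·0.9980 = 92.62 lb (target 92.62 lb)
  Na2O: 82.70·0.1133 = 9.370 lb (target 9.370 lb)
  SiO2: 666.0·0.9950 + 82.70·0.6757 = 718.6 lb (target 718.6 lb)
  Al2O3: 53.44·0.6514 + 666.0·0.003000 + 82.70·0.1981 = 53.19 lb (target 53.19 lb)
  PbO: 21.15·0.9768 = 20.66 lb (target 20.66 lb)
  TiO2: 106.5·0.9902 = 105.5 lb (target 105.5 lb)
Glass-mass closure: whole batch net of LOI = 999.9 lb (summing oxide targets gives 999.9 lb; basis as stated: 1000 lb — rounding explains the deltas).
Total batch = Σ batch = 1023 lb; loss to ignition Σ batch·LOI = 22.75 lb; yield, glass over the total, = 97.78%.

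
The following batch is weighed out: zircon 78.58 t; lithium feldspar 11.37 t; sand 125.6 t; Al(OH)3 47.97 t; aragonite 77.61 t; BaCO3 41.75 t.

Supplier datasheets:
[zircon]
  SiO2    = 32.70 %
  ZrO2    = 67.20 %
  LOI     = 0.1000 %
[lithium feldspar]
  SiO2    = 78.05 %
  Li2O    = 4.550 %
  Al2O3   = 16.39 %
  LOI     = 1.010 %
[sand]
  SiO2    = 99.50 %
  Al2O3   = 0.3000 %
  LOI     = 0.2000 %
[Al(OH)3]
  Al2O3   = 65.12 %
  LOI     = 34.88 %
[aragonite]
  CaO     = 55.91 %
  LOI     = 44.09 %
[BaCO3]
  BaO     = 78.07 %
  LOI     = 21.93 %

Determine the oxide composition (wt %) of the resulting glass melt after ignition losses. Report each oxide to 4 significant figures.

Glass mass = 322.3 t (batch 382.9 − LOI 60.55).
Composition: SiO2 49.50%, Li2O 0.1605%, Al2O3 10.39%, BaO 10.11%, ZrO2 16.38%, CaO 13.46%

Mid-chain values appear (rounded to four significant digits) within the worked lines — the working math maintains full precision from first step to last; exactly one rounding goes into every reported number. All derived quantities are re-derived starting from the weights per 322.3 t of glass in full precision (glass mass, the totals, LOI, yield, the six compositions), precisely as stated by the question or the answer.
Oxide masses out of the charge:
  SiO2: 78.58·0.3270 + 11.37·0.7805 + 125.6·0.9950 = 159.5 t
  Li2O: 11.37·0.04550 = 0.5173 t
  Al2O3: 11.37·0.1639 + 125.6·0.003000 + 47.97·0.6512 = 33.48 t
  BaO: 41.75·0.7807 = 32.59 t
  ZrO2: 78.58·0.6720 = 52.81 t
  CaO: 77.61·0.5591 = 43.39 t
LOI: 78.58·0.001000 + 11.37·0.01010 + 125.6·0.002000 + 47.97·0.3488 + 77.61·0.4409 + 41.75·0.2193 = 60.55 t
The glass mass, total less LOI, = 382.9 − 60.55 = 322.3 t (= Σ oxide masses)
wt %: oxide over glass, times 100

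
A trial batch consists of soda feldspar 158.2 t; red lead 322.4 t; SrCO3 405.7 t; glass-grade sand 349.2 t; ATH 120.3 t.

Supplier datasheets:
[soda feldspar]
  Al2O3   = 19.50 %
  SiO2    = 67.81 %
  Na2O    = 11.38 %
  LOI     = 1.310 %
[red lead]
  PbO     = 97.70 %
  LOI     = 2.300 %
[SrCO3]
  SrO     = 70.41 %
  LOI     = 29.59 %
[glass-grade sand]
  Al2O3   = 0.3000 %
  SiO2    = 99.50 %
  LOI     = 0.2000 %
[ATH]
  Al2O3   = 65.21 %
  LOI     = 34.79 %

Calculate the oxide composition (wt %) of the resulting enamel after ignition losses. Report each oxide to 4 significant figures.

The whole derivation carries full float precision all the way through; working values are shown (rounded to 4 significant figures) within the worked lines. A single rounding produces each reported figure — derived quantities (five oxide percentages, the yield, glass mass, LOI, the totals) are computed at exact precision using the weight values on 1184 t of glass, exactly as printed in the question or the answer.
What the batch supplies per oxide:
  PbO: 322.4·0.9770 = 315.0 t
  Al2O3: 158.2·0.1950 + 349.2·0.003000 + 120.3·0.6521 = 110.3 t
  SiO2: 158.2·0.6781 + 349.2·0.9950 = 454.7 t
  Na2O: 158.2·0.1138 = 18.00 t
  SrO: 405.7·0.7041 = 285.7 t
LOI: 158.2·0.01310 + 322.4·0.02300 + 405.7·0.2959 + 349.2·0.002000 + 120.3·0.3479 = 172.1 t
Glass mass = batch − LOI = 1356 − 172.1 = 1184 t (matching Σ of the oxides)
wt % = 100 × oxide mass / glass mass

Glass mass = 1184 t (batch 1356 − LOI 172.1).
Composition: PbO 26.61%, Al2O3 9.322%, SiO2 38.42%, Na2O 1.521%, SrO 24.13%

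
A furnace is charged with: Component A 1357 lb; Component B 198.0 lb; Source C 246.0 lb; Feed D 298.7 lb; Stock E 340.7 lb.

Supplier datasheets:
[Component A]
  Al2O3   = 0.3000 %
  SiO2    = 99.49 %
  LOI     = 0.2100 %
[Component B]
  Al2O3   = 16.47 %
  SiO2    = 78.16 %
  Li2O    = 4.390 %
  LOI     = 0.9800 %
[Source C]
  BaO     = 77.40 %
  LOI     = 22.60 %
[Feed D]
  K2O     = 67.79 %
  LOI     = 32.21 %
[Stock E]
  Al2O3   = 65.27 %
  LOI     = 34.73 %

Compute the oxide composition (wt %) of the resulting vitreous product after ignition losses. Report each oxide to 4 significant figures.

Full float precision is held at each step; values along the way are shown, rounded to 4 significant figures, between the steps. A single rounding yields every reported figure. All derived quantities, which include yield, totals, five oxide percentages, glass mass, LOI, are recomputed in full float precision, exactly as printed in the problem or the answer, from the weighed amounts on 2165 lb of glass.
Oxide-by-oxide delivered mass:
  Al2O3: 1357·0.003000 + 198.0·0.1647 + 340.7·0.6527 = 259.1 lb
  SiO2: 1357·0.9949 + 198.0·0.7816 = 1505 lb
  BaO: 246.0·0.7740 = 190.4 lb
  K2O: 298.7·0.6779 = 202.5 lb
  Li2O: 198.0·0.04390 = 8.692 lb
LOI: 1357·0.002100 + 198.0·0.009800 + 246.0·0.2260 + 298.7·0.3221 + 340.7·0.3473 = 274.9 lb
Glass mass = batch − LOI = 2440 − 274.9 = 2165 lb (the oxide masses sum to this)
wt %: oxide over glass, times 100

Glass mass = 2165 lb (batch 2440 − LOI 274.9).
Composition: Al2O3 11.96%, SiO2 69.49%, BaO 8.793%, K2O 9.351%, Li2O 0.4014%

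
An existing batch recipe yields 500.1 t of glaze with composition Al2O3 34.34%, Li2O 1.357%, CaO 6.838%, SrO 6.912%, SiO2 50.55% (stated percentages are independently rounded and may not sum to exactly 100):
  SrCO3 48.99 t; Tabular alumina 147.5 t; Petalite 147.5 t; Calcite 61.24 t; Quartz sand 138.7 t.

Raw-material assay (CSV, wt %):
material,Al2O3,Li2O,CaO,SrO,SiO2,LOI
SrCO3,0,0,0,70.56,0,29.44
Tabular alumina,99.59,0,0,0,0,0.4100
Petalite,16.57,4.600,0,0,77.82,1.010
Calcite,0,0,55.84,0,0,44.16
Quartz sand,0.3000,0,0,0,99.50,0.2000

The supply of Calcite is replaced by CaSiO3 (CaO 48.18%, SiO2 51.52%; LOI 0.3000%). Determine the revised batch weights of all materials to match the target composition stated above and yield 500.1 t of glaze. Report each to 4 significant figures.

The intermediate values appear, with 4-significant-figure rounding, at each printed step; the whole derivation runs at exact precision through every step — each reported figure carries a single rounding. The derived quantities, which include totals, LOI, the yield, glass mass, the five compositions, are carried in full float precision, as set out in question or answer, from the weighed amounts at 500.1 t of glass.
Oxide-by-oxide targets in 500.1 t glaze:
  Al2O3: 34.34% × 500.1 = 171.7 t
  Li2O: 1.357% × 500.1 = 6.786 t
  CaO: 6.838% × 500.1 = 34.20 t
  SrO: 6.912% × 500.1 = 34.57 t
  SiO2: 50.55% × 500.1 = 252.8 t
Per-oxide balance check working from each reported weight, versus the basis set out (sum by sum, the targets are met once rounding is allowed for):
  Al2O3: 147.6·0.9959 + 147.5·0.1657 + 101.9·0.003000 = 171.7 t (target 171.7 t)
  Li2O: 147.5·0.04600 = 6.785 t (target 6.786 t)
  CaO: 70.98·0.4818 = 34.20 t (target 34.20 t)
  SrO: 48.99·0.7056 = 34.57 t (target 34.57 t)
  SiO2: 147.5·0.7782 + 70.98·0.5152 + 101.9·0.9950 = 252.7 t (target 252.8 t)
Glass mass check: batch total minus LOI = 500.0 t (the targets, summed, come to 500.1 t; versus the stated basis of 500.1 t — gaps are rounding artifacts).
Summing the batch: Σ batch = 517.0 t; Σ batch·LOI gives LOI loss = 16.93 t; the yield ratio, glass ÷ batch: 96.72%.

Revised batch per 500.1 t glaze:
  SrCO3: 48.99 t
  Tabular alumina: 147.6 t
  Petalite: 147.5 t
  CaSiO3: 70.98 t
  Quartz sand: 101.9 t
Total batch = 517.0 t; LOI loss = 16.93 t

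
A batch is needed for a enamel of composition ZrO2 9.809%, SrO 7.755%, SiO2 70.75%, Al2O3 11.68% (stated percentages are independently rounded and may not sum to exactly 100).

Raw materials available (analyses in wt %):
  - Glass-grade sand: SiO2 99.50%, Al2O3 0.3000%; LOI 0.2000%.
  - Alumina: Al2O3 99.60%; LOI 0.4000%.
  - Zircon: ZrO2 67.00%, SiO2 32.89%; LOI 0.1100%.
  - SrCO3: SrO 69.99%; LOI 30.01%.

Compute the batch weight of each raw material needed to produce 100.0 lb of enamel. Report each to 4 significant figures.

Batch per 100.0 lb enamel:
  Glass-grade sand: 66.27 lb
  Alumina: 11.53 lb
  Zircon: 14.64 lb
  SrCO3: 11.08 lb
Total batch = 103.5 lb; LOI loss = 3.520 lb; yield = 96.60%

Each numeric step keeps full float precision end to end — working values are printed rounded to 4 significant figures on the page; every reported figure is rounded a single time; all derived quantities are rebuilt from the weighed amounts at 100.0 lb of glass at exact precision (the yield, glass mass, the totals, LOI, the four compositions) as they appear in question or answer.
The oxide mass targets at 100.0 lb enamel:
  ZrO2: 9.809% × 100.0 = 9.809 lb
  SrO: 7.755% × 100.0 = 7.755 lb
  SiO2: 70.75% × 100.0 = 70.75 lb
  Al2O3: 11.68% × 100.0 = 11.68 lb
Mass-balance tally per oxide with the batch weights as given, against the basis in use (every target is met by its sum exact up to rounding of places):
  ZrO2: 14.64·0.6700 = 9.809 lb (target 9.809 lb)
  SrO: 11.08·0.6999 = 7.755 lb (target 7.755 lb)
  SiO2: 66.27·0.9950 + 14.64·0.3289 = 70.75 lb (target 70.75 lb)
  Al2O3: 66.27·0.003000 + 11.53·0.9960 = 11.68 lb (target 11.68 lb)
Auditing the glass mass value: net batch after ignition = 100.0 lb (per-oxide target masses sum to 99.99 lb; versus the stated basis of 100.0 lb — gaps are rounding artifacts).
Whole-batch sum: Σ batch = 103.5 lb; Σ batch·LOI gives LOI loss = 3.520 lb; the yield ratio, glass ÷ batch: 96.60%.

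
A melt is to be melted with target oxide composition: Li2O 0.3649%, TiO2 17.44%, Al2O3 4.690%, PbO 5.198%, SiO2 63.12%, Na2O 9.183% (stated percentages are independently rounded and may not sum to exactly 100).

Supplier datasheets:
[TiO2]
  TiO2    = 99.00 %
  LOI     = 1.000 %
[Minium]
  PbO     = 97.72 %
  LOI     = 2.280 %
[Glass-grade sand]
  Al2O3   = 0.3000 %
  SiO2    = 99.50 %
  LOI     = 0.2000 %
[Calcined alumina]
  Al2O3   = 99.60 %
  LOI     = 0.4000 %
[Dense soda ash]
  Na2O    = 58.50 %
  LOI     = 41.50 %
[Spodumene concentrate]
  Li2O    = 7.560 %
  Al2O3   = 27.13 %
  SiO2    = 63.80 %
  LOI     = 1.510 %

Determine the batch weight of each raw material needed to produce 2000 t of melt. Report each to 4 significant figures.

All arithmetic keeps exact precision through every step. The intermediate values are displayed, with 4-significant-figure rounding, in the printout — each reported number is rounded a single time; all derived quantities, including totals, ignition loss, six oxide percentages, yield, net glass mass, are rebuilt from the weighed amounts at 2000 t of glass in exact precision as written in the question or the answer.
Per-oxide target masses for 2000 t melt:
  Li2O: 0.3649% × 2000 = 7.298 t
  TiO2: 17.44% × 2000 = 348.8 t
  Al2O3: 4.690% × 2000 = 93.80 t
  PbO: 5.198% × 2000 = 104.0 t
  SiO2: 63.12% × 2000 = 1262 t
  Na2O: 9.183% × 2000 = 183.7 t
A balance pass over the oxides, using the reported weights, versus the basis set out (summed amounts equal target values modulo rounding of the values):
  Li2O: 96.53·0.07560 = 7.298 t (target 7.298 t)
  TiO2: 352.3·0.9900 = 348.8 t (target 348.8 t)
  Al2O3: 1207·0.003000 + 64.25·0.9960 + 96.53·0.2713 = 93.80 t (target 93.80 t)
  PbO: 106.4·0.9772 = 104.0 t (target 104.0 t)
  SiO2: 1207·0.9950 + 96.53·0.6380 = 1263 t (target 1262 t)
  Na2O: 313.9·0.5850 = 183.6 t (target 183.7 t)
Consistency of the glass mass: batch Σ − ignition loss = 2000 t (the targets, summed, come to 2000 t; the stated basis being 2000 t — gaps are rounding artifacts).
Summing the batch: Σ batch = 2140 t; loss to ignition Σ batch·LOI = 140.3 t; glass ÷ batch gives a yield of 93.44%.

Batch per 2000 t melt:
  TiO2: 352.3 t
  Minium: 106.4 t
  Glass-grade sand: 1207 t
  Calcined alumina: 64.25 t
  Dense soda ash: 313.9 t
  Spodumene concentrate: 96.53 t
Total batch = 2140 t; LOI loss = 140.3 t; yield = 93.44%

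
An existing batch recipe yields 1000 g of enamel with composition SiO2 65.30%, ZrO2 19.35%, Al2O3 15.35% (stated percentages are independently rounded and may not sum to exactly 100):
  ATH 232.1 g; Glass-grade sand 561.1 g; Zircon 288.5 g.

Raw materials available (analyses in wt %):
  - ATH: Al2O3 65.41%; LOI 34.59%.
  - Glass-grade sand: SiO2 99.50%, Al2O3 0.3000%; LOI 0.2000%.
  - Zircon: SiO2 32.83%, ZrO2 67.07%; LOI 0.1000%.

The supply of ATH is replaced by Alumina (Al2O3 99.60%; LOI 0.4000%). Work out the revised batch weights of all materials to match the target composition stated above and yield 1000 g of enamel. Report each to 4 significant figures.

Revised batch per 1000 g enamel:
  Alumina: 152.4 g
  Glass-grade sand: 561.1 g
  Zircon: 288.5 g
Total batch = 1002 g; LOI loss = 2.020 g

Full float precision is kept in all steps; rounding to 4 significant figures applies to each mid-chain value as printed — a single rounding finalizes every reported result; derived quantities, including glass mass, yield, LOI, the three compositions, totals, are rebuilt from the batch weights on 1000 g of glass at exact precision precisely as stated by either problem or answer.
Per-oxide target masses for 1000 g enamel:
  SiO2: 65.30% × 1000 = 653.0 g
  ZrO2: 19.35% × 1000 = 193.5 g
  Al2O3: 15.35% × 1000 = 153.5 g
Oxide-by-oxide audit from the weights as reported, relative to the basis at hand (oxide sums agree with the targets within answer rounding):
  SiO2: 561.1·0.9950 + 288.5·0.3283 = 653.0 g (target 653.0 g)
  ZrO2: 288.5·0.6707 = 193.5 g (target 193.5 g)
  Al2O3: 152.4·0.9960 + 561.1·0.003000 = 153.5 g (target 153.5 g)
Glass-mass bookkeeping: the batch minus its LOI: 1000 g (targets for the oxides total 1000 g; against the stated basis, 1000 g — any gap is answer rounding).
Total batch = Σ batch = 1002 g; loss to ignition Σ batch·LOI = 2.020 g; yield = glass ÷ total batch = 99.80%.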